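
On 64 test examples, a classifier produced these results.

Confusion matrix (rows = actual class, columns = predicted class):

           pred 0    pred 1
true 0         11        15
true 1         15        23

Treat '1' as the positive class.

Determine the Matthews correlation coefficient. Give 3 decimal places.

MCC = (TP·TN − FP·FN) / √((TP+FP)(TP+FN)(TN+FP)(TN+FN))
Numerator = 23·11 − 15·15 = 28
Denominator = √(38·38·26·26) = √976144 = 988.0000
MCC = 28 / 988.0000 = 0.028

0.028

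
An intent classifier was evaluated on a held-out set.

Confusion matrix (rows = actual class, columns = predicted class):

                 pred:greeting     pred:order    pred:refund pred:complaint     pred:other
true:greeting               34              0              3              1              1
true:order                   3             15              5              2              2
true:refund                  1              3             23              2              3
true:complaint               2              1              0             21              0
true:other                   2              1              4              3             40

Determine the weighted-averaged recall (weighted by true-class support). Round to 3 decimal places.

0.773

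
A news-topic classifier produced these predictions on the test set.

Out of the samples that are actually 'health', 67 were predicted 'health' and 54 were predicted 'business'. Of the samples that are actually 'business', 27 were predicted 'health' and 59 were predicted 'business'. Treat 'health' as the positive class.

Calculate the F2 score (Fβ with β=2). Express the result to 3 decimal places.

0.580

Fβ = (1+β²)·TP / ((1+β²)·TP + β²·FN + FP), with β²=4
= 5·67 / (5·67 + 4·54 + 27) = 0.580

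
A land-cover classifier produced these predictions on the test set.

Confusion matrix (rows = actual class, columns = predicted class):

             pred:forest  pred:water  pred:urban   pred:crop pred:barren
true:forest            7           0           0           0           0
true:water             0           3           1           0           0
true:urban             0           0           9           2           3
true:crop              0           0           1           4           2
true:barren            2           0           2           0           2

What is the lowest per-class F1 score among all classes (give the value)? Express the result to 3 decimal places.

Per-class F1 score (2·TP/(2·TP+FP+FN)):
  forest: TP=7, FP=0+0+0+2=2, FN=0+0+0+0=0 → 14/16 = 0.8750
  water: TP=3, FP=0+0+0+0=0, FN=0+1+0+0=1 → 6/7 = 0.8571
  urban: TP=9, FP=0+1+1+2=4, FN=0+0+2+3=5 → 18/27 = 0.6667
  crop: TP=4, FP=0+0+2+0=2, FN=0+0+1+2=3 → 8/13 = 0.6154
  barren: TP=2, FP=0+0+3+2=5, FN=2+0+2+0=4 → 4/13 = 0.3077
Lowest is class 'barren' with F1 score = 0.308.

0.308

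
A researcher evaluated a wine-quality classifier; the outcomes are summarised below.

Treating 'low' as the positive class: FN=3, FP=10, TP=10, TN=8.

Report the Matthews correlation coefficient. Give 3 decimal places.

0.220

MCC = (TP·TN − FP·FN) / √((TP+FP)(TP+FN)(TN+FP)(TN+FN))
Numerator = 10·8 − 10·3 = 50
Denominator = √(20·13·18·11) = √51480 = 226.8920
MCC = 50 / 226.8920 = 0.220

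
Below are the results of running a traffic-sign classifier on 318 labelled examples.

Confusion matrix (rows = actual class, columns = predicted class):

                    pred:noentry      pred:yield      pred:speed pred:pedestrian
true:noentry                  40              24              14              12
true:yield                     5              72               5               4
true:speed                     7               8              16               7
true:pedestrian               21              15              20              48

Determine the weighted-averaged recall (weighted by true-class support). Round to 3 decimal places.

Per-class recall (TP/(TP+FN)):
  noentry: TP=40, FN=24+14+12=50 → 40/90 = 0.4444
  yield: TP=72, FN=5+5+4=14 → 72/86 = 0.8372
  speed: TP=16, FN=7+8+7=22 → 16/38 = 0.4211
  pedestrian: TP=48, FN=21+15+20=56 → 48/104 = 0.4615
Weighted-recall = Σ (supportᵢ/N)·recallᵢ with N=318: (90/318)·0.4444 + (86/318)·0.8372 + (38/318)·0.4211 + (104/318)·0.4615 = 0.553

0.553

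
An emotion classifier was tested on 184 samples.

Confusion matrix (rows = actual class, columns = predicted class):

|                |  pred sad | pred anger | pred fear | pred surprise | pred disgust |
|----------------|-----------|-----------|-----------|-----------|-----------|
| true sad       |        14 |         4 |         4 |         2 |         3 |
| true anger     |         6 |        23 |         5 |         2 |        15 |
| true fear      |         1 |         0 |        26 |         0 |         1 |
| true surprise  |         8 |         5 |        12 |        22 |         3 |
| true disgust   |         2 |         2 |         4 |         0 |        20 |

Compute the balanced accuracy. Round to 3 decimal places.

0.610

Balanced accuracy = mean of per-class recall.
  sad: recall = 14/27 = 0.5185
  anger: recall = 23/51 = 0.4510
  fear: recall = 26/28 = 0.9286
  surprise: recall = 22/50 = 0.4400
  disgust: recall = 20/28 = 0.7143
Mean = (0.5185 + 0.4510 + 0.9286 + 0.4400 + 0.7143) / 5 = 0.610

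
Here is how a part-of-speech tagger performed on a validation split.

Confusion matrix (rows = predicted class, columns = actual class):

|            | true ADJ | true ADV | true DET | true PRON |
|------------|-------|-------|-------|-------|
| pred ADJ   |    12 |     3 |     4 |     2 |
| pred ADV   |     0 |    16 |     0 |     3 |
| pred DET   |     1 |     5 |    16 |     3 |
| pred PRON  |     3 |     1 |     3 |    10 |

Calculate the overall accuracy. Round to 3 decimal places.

Accuracy = trace / total = (12+16+16+10=54) / 82 = 54/82 = 0.659

0.659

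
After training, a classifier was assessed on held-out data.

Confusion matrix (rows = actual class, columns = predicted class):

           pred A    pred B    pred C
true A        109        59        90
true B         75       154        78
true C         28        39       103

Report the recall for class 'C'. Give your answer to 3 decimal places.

One-vs-rest for 'C': TP = diagonal; FP = other classes predicted 'C'; FN = 'C' predicted as other.
recall = TP/(TP+FN).
C: TP=103, FN=28+39=67 → 103/170 = 0.6059

0.606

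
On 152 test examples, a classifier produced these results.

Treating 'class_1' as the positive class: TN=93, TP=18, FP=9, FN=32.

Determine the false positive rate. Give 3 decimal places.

0.088

FPR = FP/(FP+TN) = 9/(9+93) = 0.088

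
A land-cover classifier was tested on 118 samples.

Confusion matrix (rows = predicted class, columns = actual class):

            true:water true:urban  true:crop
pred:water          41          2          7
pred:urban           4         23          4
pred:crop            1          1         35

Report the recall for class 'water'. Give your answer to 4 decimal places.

Take TP from the diagonal, FP from the rest of the 'water' prediction marginal, FN from the rest of the 'water' actual marginal.
recall = TP/(TP+FN).
water: TP=41, FN=4+1=5 → 41/46 = 0.89130

0.8913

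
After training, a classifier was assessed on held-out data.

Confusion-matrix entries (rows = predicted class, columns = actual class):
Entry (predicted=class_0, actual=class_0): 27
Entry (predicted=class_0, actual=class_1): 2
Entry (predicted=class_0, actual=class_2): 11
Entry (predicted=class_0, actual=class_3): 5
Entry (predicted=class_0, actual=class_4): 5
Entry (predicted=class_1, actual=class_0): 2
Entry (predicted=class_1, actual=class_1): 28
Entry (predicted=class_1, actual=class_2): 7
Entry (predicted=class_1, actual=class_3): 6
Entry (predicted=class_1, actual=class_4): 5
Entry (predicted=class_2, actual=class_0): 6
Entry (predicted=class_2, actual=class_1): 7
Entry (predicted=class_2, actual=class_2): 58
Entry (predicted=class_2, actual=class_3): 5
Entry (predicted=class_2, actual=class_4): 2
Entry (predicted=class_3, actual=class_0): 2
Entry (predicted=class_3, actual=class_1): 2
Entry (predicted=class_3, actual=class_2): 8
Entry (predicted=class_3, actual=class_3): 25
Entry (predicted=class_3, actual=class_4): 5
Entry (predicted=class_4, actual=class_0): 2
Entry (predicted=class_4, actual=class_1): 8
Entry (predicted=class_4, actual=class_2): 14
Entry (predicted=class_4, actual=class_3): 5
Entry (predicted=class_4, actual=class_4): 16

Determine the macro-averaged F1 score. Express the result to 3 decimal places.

0.567

Per-class F1 score (2·TP/(2·TP+FP+FN)):
  class_0: TP=27, FP=2+11+5+5=23, FN=2+6+2+2=12 → 54/89 = 0.6067
  class_1: TP=28, FP=2+7+6+5=20, FN=2+7+2+8=19 → 56/95 = 0.5895
  class_2: TP=58, FP=6+7+5+2=20, FN=11+7+8+14=40 → 116/176 = 0.6591
  class_3: TP=25, FP=2+2+8+5=17, FN=5+6+5+5=21 → 50/88 = 0.5682
  class_4: TP=16, FP=2+8+14+5=29, FN=5+5+2+5=17 → 32/78 = 0.4103
Macro-F1 score = mean = (0.6067 + 0.5895 + 0.6591 + 0.5682 + 0.4103) / 5 = 0.567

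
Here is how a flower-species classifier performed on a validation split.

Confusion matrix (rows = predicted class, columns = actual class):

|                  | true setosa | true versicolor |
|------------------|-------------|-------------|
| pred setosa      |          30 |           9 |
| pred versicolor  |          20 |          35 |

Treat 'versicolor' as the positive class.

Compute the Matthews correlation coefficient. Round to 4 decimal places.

0.4005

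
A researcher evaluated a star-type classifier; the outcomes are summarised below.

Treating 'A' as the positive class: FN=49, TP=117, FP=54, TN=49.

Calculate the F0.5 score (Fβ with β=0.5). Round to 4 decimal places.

Fβ = (1+β²)·TP / ((1+β²)·TP + β²·FN + FP), with β²=1/4
= 1.25·117 / (1.25·117 + 0.25·49 + 54) = 0.6882

0.6882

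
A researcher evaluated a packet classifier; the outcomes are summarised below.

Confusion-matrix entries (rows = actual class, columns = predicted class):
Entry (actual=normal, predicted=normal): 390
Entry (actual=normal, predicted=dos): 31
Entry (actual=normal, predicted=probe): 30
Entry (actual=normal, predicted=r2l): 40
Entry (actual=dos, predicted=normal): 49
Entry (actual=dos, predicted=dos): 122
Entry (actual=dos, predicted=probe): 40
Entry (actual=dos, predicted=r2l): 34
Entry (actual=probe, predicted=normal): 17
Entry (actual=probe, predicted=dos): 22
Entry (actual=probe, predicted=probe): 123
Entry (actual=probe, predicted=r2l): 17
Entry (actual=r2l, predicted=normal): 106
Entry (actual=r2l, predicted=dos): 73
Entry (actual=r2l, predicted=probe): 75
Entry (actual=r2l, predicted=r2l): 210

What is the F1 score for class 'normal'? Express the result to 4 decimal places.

0.7407

Treat 'normal' as positive and all other classes as negative.
F1 score = 2·TP/(2·TP+FP+FN).
normal: TP=390, FP=49+17+106=172, FN=31+30+40=101 → 780/1053 = 0.74074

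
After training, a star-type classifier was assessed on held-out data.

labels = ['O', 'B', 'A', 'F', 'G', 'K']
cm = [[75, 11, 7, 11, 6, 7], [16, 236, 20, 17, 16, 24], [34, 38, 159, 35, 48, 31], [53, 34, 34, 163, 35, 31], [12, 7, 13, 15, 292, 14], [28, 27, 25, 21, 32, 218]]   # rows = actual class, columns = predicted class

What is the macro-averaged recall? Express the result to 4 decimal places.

0.6222

Per-class recall (TP/(TP+FN)):
  O: TP=75, FN=11+7+11+6+7=42 → 75/117 = 0.64103
  B: TP=236, FN=16+20+17+16+24=93 → 236/329 = 0.71733
  A: TP=159, FN=34+38+35+48+31=186 → 159/345 = 0.46087
  F: TP=163, FN=53+34+34+35+31=187 → 163/350 = 0.46571
  G: TP=292, FN=12+7+13+15+14=61 → 292/353 = 0.82720
  K: TP=218, FN=28+27+25+21+32=133 → 218/351 = 0.62108
Macro-recall = mean = (0.64103 + 0.71733 + 0.46087 + 0.46571 + 0.82720 + 0.62108) / 6 = 0.6222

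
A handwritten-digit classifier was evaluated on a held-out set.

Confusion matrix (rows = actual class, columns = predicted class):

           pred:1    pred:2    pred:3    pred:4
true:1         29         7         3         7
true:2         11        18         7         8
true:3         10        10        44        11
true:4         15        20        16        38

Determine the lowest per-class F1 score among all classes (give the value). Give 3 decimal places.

Per-class F1 score (2·TP/(2·TP+FP+FN)):
  1: TP=29, FP=11+10+15=36, FN=7+3+7=17 → 58/111 = 0.5225
  2: TP=18, FP=7+10+20=37, FN=11+7+8=26 → 36/99 = 0.3636
  3: TP=44, FP=3+7+16=26, FN=10+10+11=31 → 88/145 = 0.6069
  4: TP=38, FP=7+8+11=26, FN=15+20+16=51 → 76/153 = 0.4967
Lowest is class '2' with F1 score = 0.364.

0.364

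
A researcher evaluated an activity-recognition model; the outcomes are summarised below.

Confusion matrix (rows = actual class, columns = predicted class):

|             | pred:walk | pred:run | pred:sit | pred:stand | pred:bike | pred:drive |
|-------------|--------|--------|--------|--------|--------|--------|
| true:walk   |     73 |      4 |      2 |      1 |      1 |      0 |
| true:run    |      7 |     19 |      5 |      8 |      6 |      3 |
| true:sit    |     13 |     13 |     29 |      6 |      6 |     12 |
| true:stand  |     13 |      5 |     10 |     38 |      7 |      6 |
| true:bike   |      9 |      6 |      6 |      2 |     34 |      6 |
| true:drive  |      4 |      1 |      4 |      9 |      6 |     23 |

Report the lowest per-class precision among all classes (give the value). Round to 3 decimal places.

Per-class precision (TP/(TP+FP)):
  walk: TP=73, FP=7+13+13+9+4=46 → 73/119 = 0.6134
  run: TP=19, FP=4+13+5+6+1=29 → 19/48 = 0.3958
  sit: TP=29, FP=2+5+10+6+4=27 → 29/56 = 0.5179
  stand: TP=38, FP=1+8+6+2+9=26 → 38/64 = 0.5938
  bike: TP=34, FP=1+6+6+7+6=26 → 34/60 = 0.5667
  drive: TP=23, FP=0+3+12+6+6=27 → 23/50 = 0.4600
Lowest is class 'run' with precision = 0.396.

0.396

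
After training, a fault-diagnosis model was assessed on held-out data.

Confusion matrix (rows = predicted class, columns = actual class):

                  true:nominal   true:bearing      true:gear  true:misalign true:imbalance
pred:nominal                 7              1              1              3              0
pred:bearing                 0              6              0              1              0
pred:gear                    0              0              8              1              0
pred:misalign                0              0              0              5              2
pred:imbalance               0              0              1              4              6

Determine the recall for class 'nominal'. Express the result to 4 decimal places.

Treat 'nominal' as positive and all other classes as negative.
recall = TP/(TP+FN).
nominal: TP=7, FN=0+0+0+0=0 → 7/7 = 1.00000

1.0000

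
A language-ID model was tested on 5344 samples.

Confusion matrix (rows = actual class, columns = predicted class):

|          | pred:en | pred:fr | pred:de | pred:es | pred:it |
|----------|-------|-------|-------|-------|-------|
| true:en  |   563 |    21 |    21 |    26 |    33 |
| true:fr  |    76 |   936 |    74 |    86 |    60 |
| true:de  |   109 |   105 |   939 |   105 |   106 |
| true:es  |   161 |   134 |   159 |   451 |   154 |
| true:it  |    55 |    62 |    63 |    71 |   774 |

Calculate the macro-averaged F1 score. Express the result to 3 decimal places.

0.676

Per-class F1 score (2·TP/(2·TP+FP+FN)):
  en: TP=563, FP=76+109+161+55=401, FN=21+21+26+33=101 → 1126/1628 = 0.6916
  fr: TP=936, FP=21+105+134+62=322, FN=76+74+86+60=296 → 1872/2490 = 0.7518
  de: TP=939, FP=21+74+159+63=317, FN=109+105+105+106=425 → 1878/2620 = 0.7168
  es: TP=451, FP=26+86+105+71=288, FN=161+134+159+154=608 → 902/1798 = 0.5017
  it: TP=774, FP=33+60+106+154=353, FN=55+62+63+71=251 → 1548/2152 = 0.7193
Macro-F1 score = mean = (0.6916 + 0.7518 + 0.7168 + 0.5017 + 0.7193) / 5 = 0.676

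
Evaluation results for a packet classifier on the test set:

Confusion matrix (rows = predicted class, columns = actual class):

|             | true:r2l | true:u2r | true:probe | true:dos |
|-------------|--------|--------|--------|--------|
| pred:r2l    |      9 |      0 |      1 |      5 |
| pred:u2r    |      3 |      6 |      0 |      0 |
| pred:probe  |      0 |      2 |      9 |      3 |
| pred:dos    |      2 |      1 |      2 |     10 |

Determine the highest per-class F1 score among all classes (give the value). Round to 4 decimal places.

Per-class F1 score (2·TP/(2·TP+FP+FN)):
  r2l: TP=9, FP=0+1+5=6, FN=3+0+2=5 → 18/29 = 0.62069
  u2r: TP=6, FP=3+0+0=3, FN=0+2+1=3 → 12/18 = 0.66667
  probe: TP=9, FP=0+2+3=5, FN=1+0+2=3 → 18/26 = 0.69231
  dos: TP=10, FP=2+1+2=5, FN=5+0+3=8 → 20/33 = 0.60606
Highest is class 'probe' with F1 score = 0.6923.

0.6923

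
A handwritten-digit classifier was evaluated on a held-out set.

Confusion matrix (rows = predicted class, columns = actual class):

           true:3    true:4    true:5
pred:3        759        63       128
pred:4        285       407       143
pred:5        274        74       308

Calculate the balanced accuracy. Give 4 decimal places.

Balanced accuracy = mean of per-class recall.
  3: recall = 759/1318 = 0.57587
  4: recall = 407/544 = 0.74816
  5: recall = 308/579 = 0.53195
Mean = (0.57587 + 0.74816 + 0.53195) / 3 = 0.6187

0.6187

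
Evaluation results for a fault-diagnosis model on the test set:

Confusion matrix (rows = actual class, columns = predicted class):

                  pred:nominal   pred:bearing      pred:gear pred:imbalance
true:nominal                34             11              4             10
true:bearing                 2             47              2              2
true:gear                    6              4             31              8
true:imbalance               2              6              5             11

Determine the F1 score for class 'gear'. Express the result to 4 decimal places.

Treat 'gear' as positive and all other classes as negative.
F1 score = 2·TP/(2·TP+FP+FN).
gear: TP=31, FP=4+2+5=11, FN=6+4+8=18 → 62/91 = 0.68132

0.6813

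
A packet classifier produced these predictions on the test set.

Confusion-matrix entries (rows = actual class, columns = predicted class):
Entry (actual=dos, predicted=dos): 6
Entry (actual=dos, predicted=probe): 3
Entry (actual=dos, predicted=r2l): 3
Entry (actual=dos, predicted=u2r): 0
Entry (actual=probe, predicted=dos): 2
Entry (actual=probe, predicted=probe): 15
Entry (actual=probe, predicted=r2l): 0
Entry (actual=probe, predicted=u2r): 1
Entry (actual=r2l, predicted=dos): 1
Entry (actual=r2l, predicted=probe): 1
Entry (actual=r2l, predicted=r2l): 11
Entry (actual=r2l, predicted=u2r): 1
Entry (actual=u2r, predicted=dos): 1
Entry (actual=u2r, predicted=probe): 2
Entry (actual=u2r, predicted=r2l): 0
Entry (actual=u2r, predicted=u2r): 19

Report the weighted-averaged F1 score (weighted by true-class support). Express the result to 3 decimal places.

0.770

Per-class F1 score (2·TP/(2·TP+FP+FN)):
  dos: TP=6, FP=2+1+1=4, FN=3+3+0=6 → 12/22 = 0.5455
  probe: TP=15, FP=3+1+2=6, FN=2+0+1=3 → 30/39 = 0.7692
  r2l: TP=11, FP=3+0+0=3, FN=1+1+1=3 → 22/28 = 0.7857
  u2r: TP=19, FP=0+1+1=2, FN=1+2+0=3 → 38/43 = 0.8837
Weighted-F1 score = Σ (supportᵢ/N)·F1 scoreᵢ with N=66: (12/66)·0.5455 + (18/66)·0.7692 + (14/66)·0.7857 + (22/66)·0.8837 = 0.770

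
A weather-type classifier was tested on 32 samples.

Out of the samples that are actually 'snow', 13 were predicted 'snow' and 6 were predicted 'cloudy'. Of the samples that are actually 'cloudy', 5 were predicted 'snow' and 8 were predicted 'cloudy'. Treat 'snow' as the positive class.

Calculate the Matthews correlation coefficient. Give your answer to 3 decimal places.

0.297

MCC = (TP·TN − FP·FN) / √((TP+FP)(TP+FN)(TN+FP)(TN+FN))
Numerator = 13·8 − 5·6 = 74
Denominator = √(18·19·13·14) = √62244 = 249.4875
MCC = 74 / 249.4875 = 0.297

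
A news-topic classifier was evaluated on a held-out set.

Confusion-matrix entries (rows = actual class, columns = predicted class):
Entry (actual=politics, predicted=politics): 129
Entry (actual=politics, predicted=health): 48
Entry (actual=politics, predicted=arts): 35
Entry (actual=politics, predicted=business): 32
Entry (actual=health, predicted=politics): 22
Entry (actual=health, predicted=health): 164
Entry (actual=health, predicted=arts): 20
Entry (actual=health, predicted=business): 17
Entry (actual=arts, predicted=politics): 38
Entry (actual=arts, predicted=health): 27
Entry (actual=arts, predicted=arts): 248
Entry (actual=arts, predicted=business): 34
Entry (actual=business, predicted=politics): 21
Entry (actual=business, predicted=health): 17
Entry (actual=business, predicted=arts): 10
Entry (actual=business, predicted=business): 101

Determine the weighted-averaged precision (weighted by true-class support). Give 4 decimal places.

0.6744

Per-class precision (TP/(TP+FP)):
  politics: TP=129, FP=22+38+21=81 → 129/210 = 0.61429
  health: TP=164, FP=48+27+17=92 → 164/256 = 0.64063
  arts: TP=248, FP=35+20+10=65 → 248/313 = 0.79233
  business: TP=101, FP=32+17+34=83 → 101/184 = 0.54891
Weighted-precision = Σ (supportᵢ/N)·precisionᵢ with N=963: (244/963)·0.61429 + (223/963)·0.64063 + (347/963)·0.79233 + (149/963)·0.54891 = 0.6744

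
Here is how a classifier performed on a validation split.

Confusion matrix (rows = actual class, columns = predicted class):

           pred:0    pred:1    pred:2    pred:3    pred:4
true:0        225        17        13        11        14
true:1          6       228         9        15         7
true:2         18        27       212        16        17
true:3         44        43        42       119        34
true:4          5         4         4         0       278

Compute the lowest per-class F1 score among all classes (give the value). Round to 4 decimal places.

0.5372

Per-class F1 score (2·TP/(2·TP+FP+FN)):
  0: TP=225, FP=6+18+44+5=73, FN=17+13+11+14=55 → 450/578 = 0.77855
  1: TP=228, FP=17+27+43+4=91, FN=6+9+15+7=37 → 456/584 = 0.78082
  2: TP=212, FP=13+9+42+4=68, FN=18+27+16+17=78 → 424/570 = 0.74386
  3: TP=119, FP=11+15+16+0=42, FN=44+43+42+34=163 → 238/443 = 0.53725
  4: TP=278, FP=14+7+17+34=72, FN=5+4+4+0=13 → 556/641 = 0.86739
Lowest is class '3' with F1 score = 0.5372.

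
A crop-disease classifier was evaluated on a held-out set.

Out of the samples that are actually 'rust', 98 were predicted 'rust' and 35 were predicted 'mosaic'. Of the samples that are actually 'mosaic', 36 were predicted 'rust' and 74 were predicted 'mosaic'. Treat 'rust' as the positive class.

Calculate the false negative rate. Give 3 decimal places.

FNR = FN/(FN+TP) = 35/(35+98) = 0.263

0.263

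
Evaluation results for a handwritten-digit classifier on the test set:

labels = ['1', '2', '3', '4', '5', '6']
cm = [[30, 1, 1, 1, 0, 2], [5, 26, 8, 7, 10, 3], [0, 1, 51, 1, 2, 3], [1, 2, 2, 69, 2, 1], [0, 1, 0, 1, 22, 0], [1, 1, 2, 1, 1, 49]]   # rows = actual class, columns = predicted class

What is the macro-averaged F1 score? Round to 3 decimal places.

0.785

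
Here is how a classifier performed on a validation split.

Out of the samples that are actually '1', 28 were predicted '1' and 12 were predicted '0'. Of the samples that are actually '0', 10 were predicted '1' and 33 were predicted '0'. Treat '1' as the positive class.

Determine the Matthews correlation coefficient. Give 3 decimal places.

MCC = (TP·TN − FP·FN) / √((TP+FP)(TP+FN)(TN+FP)(TN+FN))
Numerator = 28·33 − 10·12 = 804
Denominator = √(38·40·43·45) = √2941200 = 1714.9927
MCC = 804 / 1714.9927 = 0.469

0.469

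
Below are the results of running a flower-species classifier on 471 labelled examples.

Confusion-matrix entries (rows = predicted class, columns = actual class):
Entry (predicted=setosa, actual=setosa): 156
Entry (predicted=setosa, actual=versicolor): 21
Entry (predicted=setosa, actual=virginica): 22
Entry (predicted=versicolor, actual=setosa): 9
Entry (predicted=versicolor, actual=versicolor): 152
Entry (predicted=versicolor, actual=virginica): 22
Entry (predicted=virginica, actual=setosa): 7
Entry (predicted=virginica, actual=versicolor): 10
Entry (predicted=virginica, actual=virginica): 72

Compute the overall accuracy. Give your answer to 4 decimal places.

0.8068

Accuracy = trace / total = (156+152+72=380) / 471 = 380/471 = 0.8068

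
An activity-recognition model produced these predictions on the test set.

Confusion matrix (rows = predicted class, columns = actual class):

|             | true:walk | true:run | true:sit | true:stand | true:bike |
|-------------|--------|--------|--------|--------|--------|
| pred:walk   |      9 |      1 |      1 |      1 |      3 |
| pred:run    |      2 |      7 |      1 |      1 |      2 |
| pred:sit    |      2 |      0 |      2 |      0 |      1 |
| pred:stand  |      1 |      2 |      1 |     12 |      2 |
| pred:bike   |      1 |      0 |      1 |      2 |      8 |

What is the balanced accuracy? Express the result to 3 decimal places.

0.577

Balanced accuracy = mean of per-class recall.
  walk: recall = 9/15 = 0.6000
  run: recall = 7/10 = 0.7000
  sit: recall = 2/6 = 0.3333
  stand: recall = 12/16 = 0.7500
  bike: recall = 8/16 = 0.5000
Mean = (0.6000 + 0.7000 + 0.3333 + 0.7500 + 0.5000) / 5 = 0.577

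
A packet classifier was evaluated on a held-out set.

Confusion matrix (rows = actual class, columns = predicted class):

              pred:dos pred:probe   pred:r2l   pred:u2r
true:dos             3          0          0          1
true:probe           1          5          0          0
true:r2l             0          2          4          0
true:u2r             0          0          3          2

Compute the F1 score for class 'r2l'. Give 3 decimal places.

0.615

F1 score = 2·TP/(2·TP+FP+FN).
r2l: TP=4, FP=0+0+3=3, FN=0+2+0=2 → 8/13 = 0.6154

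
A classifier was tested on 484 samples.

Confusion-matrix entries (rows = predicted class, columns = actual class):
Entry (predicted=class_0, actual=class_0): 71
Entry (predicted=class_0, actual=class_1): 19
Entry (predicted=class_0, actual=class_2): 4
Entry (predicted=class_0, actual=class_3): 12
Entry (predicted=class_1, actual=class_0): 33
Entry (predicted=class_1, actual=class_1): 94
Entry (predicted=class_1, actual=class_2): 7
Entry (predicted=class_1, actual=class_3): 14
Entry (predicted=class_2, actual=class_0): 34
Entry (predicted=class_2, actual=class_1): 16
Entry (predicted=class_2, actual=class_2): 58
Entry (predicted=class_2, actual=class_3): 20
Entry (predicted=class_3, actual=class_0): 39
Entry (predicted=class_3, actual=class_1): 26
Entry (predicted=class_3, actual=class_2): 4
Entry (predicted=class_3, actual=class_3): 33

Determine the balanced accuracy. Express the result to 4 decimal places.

Balanced accuracy = mean of per-class recall.
  class_0: recall = 71/177 = 0.40113
  class_1: recall = 94/155 = 0.60645
  class_2: recall = 58/73 = 0.79452
  class_3: recall = 33/79 = 0.41772
Mean = (0.40113 + 0.60645 + 0.79452 + 0.41772) / 4 = 0.5550

0.5550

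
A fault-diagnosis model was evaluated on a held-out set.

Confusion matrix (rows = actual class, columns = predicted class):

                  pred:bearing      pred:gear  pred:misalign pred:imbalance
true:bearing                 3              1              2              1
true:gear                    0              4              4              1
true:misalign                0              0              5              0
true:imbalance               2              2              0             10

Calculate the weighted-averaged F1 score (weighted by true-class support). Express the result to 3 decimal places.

0.626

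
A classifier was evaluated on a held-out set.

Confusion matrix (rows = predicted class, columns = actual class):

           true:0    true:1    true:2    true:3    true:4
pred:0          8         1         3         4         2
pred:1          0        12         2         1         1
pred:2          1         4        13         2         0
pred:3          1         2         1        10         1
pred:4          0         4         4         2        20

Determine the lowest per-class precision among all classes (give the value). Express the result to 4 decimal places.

0.4444

Per-class precision (TP/(TP+FP)):
  0: TP=8, FP=1+3+4+2=10 → 8/18 = 0.44444
  1: TP=12, FP=0+2+1+1=4 → 12/16 = 0.75000
  2: TP=13, FP=1+4+2+0=7 → 13/20 = 0.65000
  3: TP=10, FP=1+2+1+1=5 → 10/15 = 0.66667
  4: TP=20, FP=0+4+4+2=10 → 20/30 = 0.66667
Lowest is class '0' with precision = 0.4444.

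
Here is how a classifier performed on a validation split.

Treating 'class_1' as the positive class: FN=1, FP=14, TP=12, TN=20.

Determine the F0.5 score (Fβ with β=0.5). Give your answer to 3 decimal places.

0.513

Fβ = (1+β²)·TP / ((1+β²)·TP + β²·FN + FP), with β²=1/4
= 1.25·12 / (1.25·12 + 0.25·1 + 14) = 0.513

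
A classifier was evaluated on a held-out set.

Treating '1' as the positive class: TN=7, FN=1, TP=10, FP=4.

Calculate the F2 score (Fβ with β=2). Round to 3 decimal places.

0.862

Fβ = (1+β²)·TP / ((1+β²)·TP + β²·FN + FP), with β²=4
= 5·10 / (5·10 + 4·1 + 4) = 0.862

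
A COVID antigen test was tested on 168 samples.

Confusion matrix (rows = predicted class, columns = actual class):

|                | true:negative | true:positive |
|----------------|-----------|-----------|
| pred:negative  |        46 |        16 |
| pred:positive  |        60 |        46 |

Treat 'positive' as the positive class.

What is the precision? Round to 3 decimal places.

Precision = TP/(TP+FP) = 46/(46+60) = 46/106 = 0.434

0.434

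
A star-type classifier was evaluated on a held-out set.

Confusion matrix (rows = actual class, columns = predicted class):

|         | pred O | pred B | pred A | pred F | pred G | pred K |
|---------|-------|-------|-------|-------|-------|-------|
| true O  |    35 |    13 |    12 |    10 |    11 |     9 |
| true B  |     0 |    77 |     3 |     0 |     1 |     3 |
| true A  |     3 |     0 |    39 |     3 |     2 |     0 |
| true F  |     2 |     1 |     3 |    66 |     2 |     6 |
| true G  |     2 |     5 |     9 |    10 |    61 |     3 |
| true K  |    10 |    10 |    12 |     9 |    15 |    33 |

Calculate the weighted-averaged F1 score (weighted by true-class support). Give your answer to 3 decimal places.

0.630

Per-class F1 score (2·TP/(2·TP+FP+FN)):
  O: TP=35, FP=0+3+2+2+10=17, FN=13+12+10+11+9=55 → 70/142 = 0.4930
  B: TP=77, FP=13+0+1+5+10=29, FN=0+3+0+1+3=7 → 154/190 = 0.8105
  A: TP=39, FP=12+3+3+9+12=39, FN=3+0+3+2+0=8 → 78/125 = 0.6240
  F: TP=66, FP=10+0+3+10+9=32, FN=2+1+3+2+6=14 → 132/178 = 0.7416
  G: TP=61, FP=11+1+2+2+15=31, FN=2+5+9+10+3=29 → 122/182 = 0.6703
  K: TP=33, FP=9+3+0+6+3=21, FN=10+10+12+9+15=56 → 66/143 = 0.4615
Weighted-F1 score = Σ (supportᵢ/N)·F1 scoreᵢ with N=480: (90/480)·0.4930 + (84/480)·0.8105 + (47/480)·0.6240 + (80/480)·0.7416 + (90/480)·0.6703 + (89/480)·0.4615 = 0.630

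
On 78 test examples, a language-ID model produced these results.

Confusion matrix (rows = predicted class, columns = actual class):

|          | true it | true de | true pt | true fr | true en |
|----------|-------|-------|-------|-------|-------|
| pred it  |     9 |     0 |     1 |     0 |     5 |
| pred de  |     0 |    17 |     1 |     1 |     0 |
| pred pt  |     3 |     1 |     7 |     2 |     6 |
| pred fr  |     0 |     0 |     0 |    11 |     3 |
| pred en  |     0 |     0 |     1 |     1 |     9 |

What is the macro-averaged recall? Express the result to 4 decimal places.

0.7038

Per-class recall (TP/(TP+FN)):
  it: TP=9, FN=0+3+0+0=3 → 9/12 = 0.75000
  de: TP=17, FN=0+1+0+0=1 → 17/18 = 0.94444
  pt: TP=7, FN=1+1+0+1=3 → 7/10 = 0.70000
  fr: TP=11, FN=0+1+2+1=4 → 11/15 = 0.73333
  en: TP=9, FN=5+0+6+3=14 → 9/23 = 0.39130
Macro-recall = mean = (0.75000 + 0.94444 + 0.70000 + 0.73333 + 0.39130) / 5 = 0.7038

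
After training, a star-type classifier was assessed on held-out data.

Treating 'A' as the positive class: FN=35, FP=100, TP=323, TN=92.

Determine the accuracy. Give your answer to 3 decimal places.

0.755

Accuracy = (TP+TN)/N = (323+92)/550 = 0.755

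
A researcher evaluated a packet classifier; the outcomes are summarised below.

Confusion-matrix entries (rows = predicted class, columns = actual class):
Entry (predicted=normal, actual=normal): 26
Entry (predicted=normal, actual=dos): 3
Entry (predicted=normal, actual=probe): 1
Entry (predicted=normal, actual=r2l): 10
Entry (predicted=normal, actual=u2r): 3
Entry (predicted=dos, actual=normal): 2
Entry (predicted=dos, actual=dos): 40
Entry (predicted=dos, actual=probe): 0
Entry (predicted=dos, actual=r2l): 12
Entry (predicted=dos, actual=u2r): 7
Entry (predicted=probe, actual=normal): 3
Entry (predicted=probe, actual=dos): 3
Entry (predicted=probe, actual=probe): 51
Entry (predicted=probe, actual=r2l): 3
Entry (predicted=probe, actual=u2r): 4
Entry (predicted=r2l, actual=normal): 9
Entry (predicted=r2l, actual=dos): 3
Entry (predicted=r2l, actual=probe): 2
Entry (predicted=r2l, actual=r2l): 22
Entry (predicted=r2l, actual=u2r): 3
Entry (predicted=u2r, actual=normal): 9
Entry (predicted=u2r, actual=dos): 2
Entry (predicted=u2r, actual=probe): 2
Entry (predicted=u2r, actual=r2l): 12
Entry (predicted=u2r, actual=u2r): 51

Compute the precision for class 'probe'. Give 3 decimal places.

One-vs-rest for 'probe': TP = diagonal; FP = other classes predicted 'probe'; FN = 'probe' predicted as other.
precision = TP/(TP+FP).
probe: TP=51, FP=3+3+3+4=13 → 51/64 = 0.7969

0.797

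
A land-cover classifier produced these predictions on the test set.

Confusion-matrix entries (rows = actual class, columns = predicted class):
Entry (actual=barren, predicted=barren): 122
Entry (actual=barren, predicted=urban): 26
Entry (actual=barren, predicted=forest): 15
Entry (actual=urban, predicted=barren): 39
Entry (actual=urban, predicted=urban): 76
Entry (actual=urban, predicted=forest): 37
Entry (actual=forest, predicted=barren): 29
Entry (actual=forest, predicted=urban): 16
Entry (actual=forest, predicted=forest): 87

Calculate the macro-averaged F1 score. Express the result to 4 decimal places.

Per-class F1 score (2·TP/(2·TP+FP+FN)):
  barren: TP=122, FP=39+29=68, FN=26+15=41 → 244/353 = 0.69122
  urban: TP=76, FP=26+16=42, FN=39+37=76 → 152/270 = 0.56296
  forest: TP=87, FP=15+37=52, FN=29+16=45 → 174/271 = 0.64207
Macro-F1 score = mean = (0.69122 + 0.56296 + 0.64207) / 3 = 0.6321

0.6321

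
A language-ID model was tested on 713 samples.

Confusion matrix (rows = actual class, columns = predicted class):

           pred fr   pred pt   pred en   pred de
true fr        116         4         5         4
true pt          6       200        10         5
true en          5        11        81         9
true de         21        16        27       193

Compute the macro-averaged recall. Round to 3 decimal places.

Per-class recall (TP/(TP+FN)):
  fr: TP=116, FN=4+5+4=13 → 116/129 = 0.8992
  pt: TP=200, FN=6+10+5=21 → 200/221 = 0.9050
  en: TP=81, FN=5+11+9=25 → 81/106 = 0.7642
  de: TP=193, FN=21+16+27=64 → 193/257 = 0.7510
Macro-recall = mean = (0.8992 + 0.9050 + 0.7642 + 0.7510) / 4 = 0.830

0.830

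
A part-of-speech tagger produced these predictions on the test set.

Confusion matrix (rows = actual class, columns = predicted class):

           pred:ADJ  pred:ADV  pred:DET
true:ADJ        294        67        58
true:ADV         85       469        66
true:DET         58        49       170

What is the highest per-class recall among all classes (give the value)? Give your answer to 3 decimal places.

0.756

Per-class recall (TP/(TP+FN)):
  ADJ: TP=294, FN=67+58=125 → 294/419 = 0.7017
  ADV: TP=469, FN=85+66=151 → 469/620 = 0.7565
  DET: TP=170, FN=58+49=107 → 170/277 = 0.6137
Highest is class 'ADV' with recall = 0.756.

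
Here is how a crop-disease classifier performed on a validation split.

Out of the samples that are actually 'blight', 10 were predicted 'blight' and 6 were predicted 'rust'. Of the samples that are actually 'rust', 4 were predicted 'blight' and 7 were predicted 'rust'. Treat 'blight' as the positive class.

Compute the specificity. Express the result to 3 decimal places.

Specificity = TN/(TN+FP) = 7/(7+4) = 0.636

0.636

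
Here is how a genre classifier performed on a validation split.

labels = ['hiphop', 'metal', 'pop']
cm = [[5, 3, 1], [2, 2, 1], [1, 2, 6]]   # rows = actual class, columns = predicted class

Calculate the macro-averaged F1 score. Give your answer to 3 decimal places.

0.542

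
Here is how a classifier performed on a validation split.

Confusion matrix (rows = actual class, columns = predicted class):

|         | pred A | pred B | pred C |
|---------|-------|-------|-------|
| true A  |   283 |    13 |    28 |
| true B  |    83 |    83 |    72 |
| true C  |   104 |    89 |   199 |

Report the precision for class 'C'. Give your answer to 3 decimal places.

Take TP from the diagonal, FP from the rest of the 'C' prediction marginal, FN from the rest of the 'C' actual marginal.
precision = TP/(TP+FP).
C: TP=199, FP=28+72=100 → 199/299 = 0.6656

0.666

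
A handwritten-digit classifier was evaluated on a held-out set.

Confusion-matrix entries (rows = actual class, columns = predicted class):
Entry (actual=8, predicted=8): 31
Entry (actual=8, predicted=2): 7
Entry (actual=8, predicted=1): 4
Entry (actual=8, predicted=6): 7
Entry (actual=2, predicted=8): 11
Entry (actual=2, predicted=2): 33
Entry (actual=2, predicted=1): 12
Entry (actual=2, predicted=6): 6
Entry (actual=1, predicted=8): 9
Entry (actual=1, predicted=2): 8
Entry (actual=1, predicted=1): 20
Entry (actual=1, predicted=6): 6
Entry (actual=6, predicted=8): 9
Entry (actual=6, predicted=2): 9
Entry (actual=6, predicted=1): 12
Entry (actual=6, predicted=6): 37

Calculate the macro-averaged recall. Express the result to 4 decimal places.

0.5456

Per-class recall (TP/(TP+FN)):
  8: TP=31, FN=7+4+7=18 → 31/49 = 0.63265
  2: TP=33, FN=11+12+6=29 → 33/62 = 0.53226
  1: TP=20, FN=9+8+6=23 → 20/43 = 0.46512
  6: TP=37, FN=9+9+12=30 → 37/67 = 0.55224
Macro-recall = mean = (0.63265 + 0.53226 + 0.46512 + 0.55224) / 4 = 0.5456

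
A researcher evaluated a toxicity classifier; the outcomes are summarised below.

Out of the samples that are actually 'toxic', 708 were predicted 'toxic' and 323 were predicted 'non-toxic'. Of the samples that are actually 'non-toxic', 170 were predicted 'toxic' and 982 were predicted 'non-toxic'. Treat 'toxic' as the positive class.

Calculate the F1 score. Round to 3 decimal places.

Precision = TP/(TP+FP) = 708/878 = 0.8064
Recall = TP/(TP+FN) = 708/1031 = 0.6867
F1 = 2·TP/(2·TP+FP+FN) = 1416/1909 = 0.742

0.742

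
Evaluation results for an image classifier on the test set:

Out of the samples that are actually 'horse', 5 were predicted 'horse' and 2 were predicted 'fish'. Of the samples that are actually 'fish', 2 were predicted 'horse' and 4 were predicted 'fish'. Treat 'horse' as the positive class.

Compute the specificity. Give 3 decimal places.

Specificity = TN/(TN+FP) = 4/(4+2) = 0.667

0.667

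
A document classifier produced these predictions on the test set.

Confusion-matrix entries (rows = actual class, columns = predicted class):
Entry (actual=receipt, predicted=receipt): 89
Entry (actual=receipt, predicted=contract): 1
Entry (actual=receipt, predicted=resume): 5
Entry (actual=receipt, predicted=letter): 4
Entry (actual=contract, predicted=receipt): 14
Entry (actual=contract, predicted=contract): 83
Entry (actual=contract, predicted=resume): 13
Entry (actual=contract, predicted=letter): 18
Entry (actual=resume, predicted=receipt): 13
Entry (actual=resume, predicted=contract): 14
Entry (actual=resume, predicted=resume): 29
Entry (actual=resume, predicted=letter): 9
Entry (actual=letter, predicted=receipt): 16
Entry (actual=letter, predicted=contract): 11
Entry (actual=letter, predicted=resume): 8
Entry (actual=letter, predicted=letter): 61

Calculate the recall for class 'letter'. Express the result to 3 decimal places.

One-vs-rest for 'letter': TP = diagonal; FP = other classes predicted 'letter'; FN = 'letter' predicted as other.
recall = TP/(TP+FN).
letter: TP=61, FN=16+11+8=35 → 61/96 = 0.6354

0.635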